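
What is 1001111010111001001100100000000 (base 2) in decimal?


1001111010111001001100100000000 in decimal = 1331468544

1331468544


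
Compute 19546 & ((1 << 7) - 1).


19546 & 127 = 90

90


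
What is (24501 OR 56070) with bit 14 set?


Step 1: 24501 | 56070 = 57271
Step 2: 57271 | (1 << 14) = 57271 | 16384 = 57271

57271


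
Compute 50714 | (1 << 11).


50714 | (1 << 11) = 50714 | 2048 = 52762

52762


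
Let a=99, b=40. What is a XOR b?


99 ^ 40 = 75

75


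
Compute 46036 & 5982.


0b1011001111010100 & 0b1011101011110 = 0b1001101010100 = 4948

4948


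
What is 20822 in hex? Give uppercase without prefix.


20822 = 5156 hex

5156


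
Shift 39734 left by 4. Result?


0b1001101100110110 << 4 = 0b10011011001101100000 = 635744

635744


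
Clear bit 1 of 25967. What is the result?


25967 & ~(1 << 1) = 25965

25965


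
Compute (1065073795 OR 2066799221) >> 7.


Step 1: 1065073795 | 2066799221 = 2138832631
Step 2: 2138832631 >> 7 = 16709629

16709629


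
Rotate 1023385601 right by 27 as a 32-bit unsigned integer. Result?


Rotate 0b111100111111111010000000000001 right by 27 (32-bit) = 0b10011111111101000000000000100111 = 2683568167

2683568167


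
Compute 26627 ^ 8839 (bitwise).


0b110100000000011 ^ 0b10001010000111 = 0b100101010000100 = 19076

19076


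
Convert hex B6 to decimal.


B6 hex = 182 decimal

182


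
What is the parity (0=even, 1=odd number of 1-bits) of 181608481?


0b1010110100110010000000100001 has 10 ones => parity 0

0


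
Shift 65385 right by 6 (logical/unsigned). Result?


0b1111111101101001 >> 6 = 0b1111111101 = 1021

1021


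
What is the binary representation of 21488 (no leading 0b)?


21488 = 101001111110000 in binary

101001111110000


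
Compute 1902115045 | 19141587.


0b1110001010111111111100011100101 | 0b1001001000001001111010011 = 0b1110001011111111111101111110111 = 1904212983

1904212983


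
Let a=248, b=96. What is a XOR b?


248 ^ 96 = 152

152


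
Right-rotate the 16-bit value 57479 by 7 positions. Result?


Rotate 0b1110000010000111 right by 7 (16-bit) = 0b111111000001 = 4033

4033


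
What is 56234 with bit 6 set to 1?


56234 | (1 << 6) = 56234 | 64 = 56298

56298


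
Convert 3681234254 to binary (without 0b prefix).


3681234254 = 11011011011010110010110101001110 in binary

11011011011010110010110101001110


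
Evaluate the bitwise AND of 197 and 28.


0b11000101 & 0b11100 = 0b100 = 4

4


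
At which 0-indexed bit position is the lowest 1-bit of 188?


0b10111100. Lowest set bit at position 2

2


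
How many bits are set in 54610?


0b1101010101010010 has 8 set bits

8


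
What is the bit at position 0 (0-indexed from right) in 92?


0b1011100, position 0 = 0

0


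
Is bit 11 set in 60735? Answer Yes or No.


0b1110110100111111, bit 11 = 1. Yes

Yes


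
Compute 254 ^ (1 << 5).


254 ^ (1 << 5) = 254 ^ 32 = 222

222


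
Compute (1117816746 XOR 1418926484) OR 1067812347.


Step 1: 1117816746 ^ 1418926484 = 372481598
Step 2: 372481598 | 1067812347 = 1068998655

1068998655


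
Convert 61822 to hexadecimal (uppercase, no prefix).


61822 = F17E hex

F17E


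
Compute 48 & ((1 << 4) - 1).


48 & 15 = 0

0


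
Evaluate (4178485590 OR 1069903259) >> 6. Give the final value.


Step 1: 4178485590 | 1069903259 = 4291816927
Step 2: 4291816927 >> 6 = 67059639

67059639


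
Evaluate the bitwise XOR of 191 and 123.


0b10111111 ^ 0b1111011 = 0b11000100 = 196

196


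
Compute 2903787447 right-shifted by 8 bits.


0b10101101000101000100011110110111 >> 8 = 0b101011010001010001000111 = 11342919

11342919


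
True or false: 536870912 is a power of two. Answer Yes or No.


0b100000000000000000000000000000. Only one bit set => Yes

Yes


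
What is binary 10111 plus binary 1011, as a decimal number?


10111 + 1011 = 100010 = 34

34


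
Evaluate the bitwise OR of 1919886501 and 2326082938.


0b1110010011011110010010010100101 | 0b10001010101001010011010101111010 = 0b11111010111011110011010111111111 = 4209980927

4209980927


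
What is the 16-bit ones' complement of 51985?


51985 ^ 65535 = 13550

13550


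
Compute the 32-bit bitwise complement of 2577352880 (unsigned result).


~0b10011001100111110100100010110000 = 0b1100110011000001011011101001111 = 1717614415 (32-bit unsigned)

1717614415


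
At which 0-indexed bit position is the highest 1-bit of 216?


0b11011000. Highest set bit at position 7

7


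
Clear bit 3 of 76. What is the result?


76 & ~(1 << 3) = 68

68


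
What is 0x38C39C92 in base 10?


38C39C92 hex = 952343698 decimal

952343698


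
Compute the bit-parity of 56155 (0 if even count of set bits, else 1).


0b1101101101011011 has 11 ones => parity 1

1


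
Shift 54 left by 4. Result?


0b110110 << 4 = 0b1101100000 = 864

864


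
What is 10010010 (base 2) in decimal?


10010010 in decimal = 146

146


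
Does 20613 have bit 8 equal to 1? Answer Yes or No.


0b101000010000101, bit 8 = 0. No

No


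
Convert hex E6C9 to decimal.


E6C9 hex = 59081 decimal

59081


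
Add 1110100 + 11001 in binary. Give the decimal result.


1110100 + 11001 = 10001101 = 141

141


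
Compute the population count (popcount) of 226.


0b11100010 has 4 set bits

4


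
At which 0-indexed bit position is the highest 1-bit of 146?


0b10010010. Highest set bit at position 7

7


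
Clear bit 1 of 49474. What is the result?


49474 & ~(1 << 1) = 49472

49472


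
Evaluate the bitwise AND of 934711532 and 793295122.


0b110111101101101001000011101100 & 0b101111010010001011100100010010 = 0b100111000000001001000000000000 = 654348288

654348288


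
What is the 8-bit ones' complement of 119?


119 ^ 255 = 136

136


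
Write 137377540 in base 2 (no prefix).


137377540 = 1000001100000011011100000100 in binary

1000001100000011011100000100


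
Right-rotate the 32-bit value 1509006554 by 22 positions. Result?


Rotate 0b1011001111100011001110011011010 right by 22 (32-bit) = 0b11000110011100110110100101100111 = 3329452391

3329452391


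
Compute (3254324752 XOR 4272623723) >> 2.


Step 1: 3254324752 ^ 4272623723 = 1062346363
Step 2: 1062346363 >> 2 = 265586590

265586590


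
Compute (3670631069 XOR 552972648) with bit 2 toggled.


Step 1: 3670631069 ^ 552972648 = 4198290421
Step 2: 4198290421 ^ (1 << 2) = 4198290421 ^ 4 = 4198290417

4198290417


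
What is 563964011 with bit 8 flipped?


563964011 ^ (1 << 8) = 563964011 ^ 256 = 563964267

563964267


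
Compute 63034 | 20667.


0b1111011000111010 | 0b101000010111011 = 0b1111011010111011 = 63163

63163


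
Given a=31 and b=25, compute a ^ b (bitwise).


31 ^ 25 = 6

6


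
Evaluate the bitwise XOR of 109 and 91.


0b1101101 ^ 0b1011011 = 0b110110 = 54

54


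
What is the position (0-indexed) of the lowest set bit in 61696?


0b1111000100000000. Lowest set bit at position 8

8


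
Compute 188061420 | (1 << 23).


188061420 | (1 << 23) = 188061420 | 8388608 = 196450028

196450028


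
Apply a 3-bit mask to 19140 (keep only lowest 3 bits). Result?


19140 & 7 = 4

4


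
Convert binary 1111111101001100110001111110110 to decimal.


1111111101001100110001111110110 in decimal = 2141610998

2141610998


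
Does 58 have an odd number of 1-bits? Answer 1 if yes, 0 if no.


0b111010 has 4 ones => parity 0

0


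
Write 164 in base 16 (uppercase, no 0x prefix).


164 = A4 hex

A4


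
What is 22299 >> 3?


0b101011100011011 >> 3 = 0b101011100011 = 2787

2787


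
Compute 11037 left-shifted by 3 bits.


0b10101100011101 << 3 = 0b10101100011101000 = 88296

88296


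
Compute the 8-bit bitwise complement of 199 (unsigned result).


~0b11000111 = 0b111000 = 56 (8-bit unsigned)

56


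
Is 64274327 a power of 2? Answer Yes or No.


0b11110101001011111110010111. Multiple bits set => No

No


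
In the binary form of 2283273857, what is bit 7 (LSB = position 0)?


0b10001000000101111111111010000001, position 7 = 1

1


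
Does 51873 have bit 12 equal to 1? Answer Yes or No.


0b1100101010100001, bit 12 = 0. No

No


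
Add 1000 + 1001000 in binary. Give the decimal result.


1000 + 1001000 = 1010000 = 80

80


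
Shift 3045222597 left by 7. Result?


0b10110101100000100110100011000101 << 7 = 0b101101011000001001101000110001010000000 = 389788492416

389788492416


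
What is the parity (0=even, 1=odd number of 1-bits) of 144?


0b10010000 has 2 ones => parity 0

0


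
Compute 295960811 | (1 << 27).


295960811 | (1 << 27) = 295960811 | 134217728 = 430178539

430178539


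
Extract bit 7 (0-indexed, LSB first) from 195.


0b11000011, position 7 = 1

1


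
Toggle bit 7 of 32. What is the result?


32 ^ (1 << 7) = 32 ^ 128 = 160

160


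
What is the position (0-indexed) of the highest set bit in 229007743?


0b1101101001100110000101111111. Highest set bit at position 27

27


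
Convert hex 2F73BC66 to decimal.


2F73BC66 hex = 796114022 decimal

796114022


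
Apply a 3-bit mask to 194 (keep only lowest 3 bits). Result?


194 & 7 = 2

2


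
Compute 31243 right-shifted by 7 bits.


0b111101000001011 >> 7 = 0b11110100 = 244

244


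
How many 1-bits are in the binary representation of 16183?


0b11111100110111 has 11 set bits

11


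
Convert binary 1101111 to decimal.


1101111 in decimal = 111

111


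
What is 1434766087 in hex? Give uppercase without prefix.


1434766087 = 5584CB07 hex

5584CB07


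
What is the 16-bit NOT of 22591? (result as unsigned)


~0b101100000111111 = 0b1010011111000000 = 42944 (16-bit unsigned)

42944


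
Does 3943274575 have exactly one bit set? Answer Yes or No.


0b11101011000010011001100001001111. Multiple bits set => No

No


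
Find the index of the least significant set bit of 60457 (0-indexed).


0b1110110000101001. Lowest set bit at position 0

0


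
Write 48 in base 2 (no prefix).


48 = 110000 in binary

110000


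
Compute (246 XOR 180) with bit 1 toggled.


Step 1: 246 ^ 180 = 66
Step 2: 66 ^ (1 << 1) = 66 ^ 2 = 64

64


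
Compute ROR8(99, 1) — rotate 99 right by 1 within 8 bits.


Rotate 0b1100011 right by 1 (8-bit) = 0b10110001 = 177

177


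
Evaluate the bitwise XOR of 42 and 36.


0b101010 ^ 0b100100 = 0b1110 = 14

14


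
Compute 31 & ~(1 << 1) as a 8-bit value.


31 & ~(1 << 1) = 29

29


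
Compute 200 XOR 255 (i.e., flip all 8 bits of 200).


200 ^ 255 = 55

55


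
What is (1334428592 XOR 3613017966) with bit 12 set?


Step 1: 1334428592 ^ 3613017966 = 2563998942
Step 2: 2563998942 | (1 << 12) = 2563998942 | 4096 = 2564003038

2564003038


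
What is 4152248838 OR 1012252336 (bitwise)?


0b11110111011111100100101000000110 | 0b111100010101011011111010110000 = 0b11111111011111111111111010110110 = 4286578358

4286578358


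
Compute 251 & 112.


0b11111011 & 0b1110000 = 0b1110000 = 112

112


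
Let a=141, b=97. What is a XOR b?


141 ^ 97 = 236

236


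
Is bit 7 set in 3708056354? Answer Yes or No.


0b11011101000001000111001100100010, bit 7 = 0. No

No


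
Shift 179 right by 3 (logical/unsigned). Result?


0b10110011 >> 3 = 0b10110 = 22

22


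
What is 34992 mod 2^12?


34992 & 4095 = 2224

2224


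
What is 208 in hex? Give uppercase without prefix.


208 = D0 hex

D0


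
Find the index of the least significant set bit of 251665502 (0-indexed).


0b1111000000000001110001011110. Lowest set bit at position 1

1


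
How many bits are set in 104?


0b1101000 has 3 set bits

3


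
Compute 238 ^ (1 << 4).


238 ^ (1 << 4) = 238 ^ 16 = 254

254


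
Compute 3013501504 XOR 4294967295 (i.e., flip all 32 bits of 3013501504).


3013501504 ^ 4294967295 = 1281465791

1281465791


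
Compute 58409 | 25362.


0b1110010000101001 | 0b110001100010010 = 0b1110011100111011 = 59195

59195


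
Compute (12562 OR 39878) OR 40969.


Step 1: 12562 | 39878 = 48086
Step 2: 48086 | 40969 = 48095

48095


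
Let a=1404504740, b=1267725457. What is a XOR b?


1404504740 ^ 1267725457 = 406388277

406388277


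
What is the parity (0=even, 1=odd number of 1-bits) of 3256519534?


0b11000010000110101000101101101110 has 15 ones => parity 1

1


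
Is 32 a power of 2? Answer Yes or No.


0b100000. Only one bit set => Yes

Yes


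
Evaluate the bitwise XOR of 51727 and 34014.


0b1100101000001111 ^ 0b1000010011011110 = 0b100111011010001 = 20177

20177


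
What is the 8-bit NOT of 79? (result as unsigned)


~0b1001111 = 0b10110000 = 176 (8-bit unsigned)

176


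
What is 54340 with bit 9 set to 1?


54340 | (1 << 9) = 54340 | 512 = 54852

54852


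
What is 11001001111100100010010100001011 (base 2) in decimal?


11001001111100100010010100001011 in decimal = 3388089611

3388089611


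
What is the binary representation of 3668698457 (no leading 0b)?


3668698457 = 11011010101010111110010101011001 in binary

11011010101010111110010101011001


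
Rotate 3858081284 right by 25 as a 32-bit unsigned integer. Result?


Rotate 0b11100101111101011010011000000100 right by 25 (32-bit) = 0b11111010110100110000001001110010 = 4208132722

4208132722


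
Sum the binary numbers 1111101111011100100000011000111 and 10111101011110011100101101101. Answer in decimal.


1111101111011100100000011000111 + 10111101011110011100101101101 = 10010101100111010111101000110100 = 2510125620

2510125620


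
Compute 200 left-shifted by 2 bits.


0b11001000 << 2 = 0b1100100000 = 800

800


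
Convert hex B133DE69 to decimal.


B133DE69 hex = 2972966505 decimal

2972966505


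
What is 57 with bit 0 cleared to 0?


57 & ~(1 << 0) = 56

56


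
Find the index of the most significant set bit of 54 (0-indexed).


0b110110. Highest set bit at position 5

5


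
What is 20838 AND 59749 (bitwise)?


0b101000101100110 & 0b1110100101100101 = 0b100000101100100 = 16740

16740


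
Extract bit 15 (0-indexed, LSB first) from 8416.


0b10000011100000, position 15 = 0

0


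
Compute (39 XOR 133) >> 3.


Step 1: 39 ^ 133 = 162
Step 2: 162 >> 3 = 20

20


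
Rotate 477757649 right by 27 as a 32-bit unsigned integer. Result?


Rotate 0b11100011110100000000011010001 right by 27 (32-bit) = 0b10001111010000000001101000100011 = 2403342883

2403342883


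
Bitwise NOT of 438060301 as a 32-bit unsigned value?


~0b11010000111000100010100001101 = 0b11100101111000111011101011110010 = 3856906994 (32-bit unsigned)

3856906994


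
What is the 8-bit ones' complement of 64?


64 ^ 255 = 191

191


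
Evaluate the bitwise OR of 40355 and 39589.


0b1001110110100011 | 0b1001101010100101 = 0b1001111110100111 = 40871

40871


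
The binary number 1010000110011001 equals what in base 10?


1010000110011001 in decimal = 41369

41369


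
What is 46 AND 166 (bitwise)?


0b101110 & 0b10100110 = 0b100110 = 38

38


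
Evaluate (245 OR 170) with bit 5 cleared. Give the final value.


Step 1: 245 | 170 = 255
Step 2: 255 & ~(1 << 5) = 223

223


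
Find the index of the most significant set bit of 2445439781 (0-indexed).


0b10010001110000100111001100100101. Highest set bit at position 31

31


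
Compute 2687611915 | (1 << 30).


2687611915 | (1 << 30) = 2687611915 | 1073741824 = 3761353739

3761353739


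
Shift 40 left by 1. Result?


0b101000 << 1 = 0b1010000 = 80

80


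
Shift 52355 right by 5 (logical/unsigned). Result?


0b1100110010000011 >> 5 = 0b11001100100 = 1636

1636


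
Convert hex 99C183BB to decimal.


99C183BB hex = 2579596219 decimal

2579596219


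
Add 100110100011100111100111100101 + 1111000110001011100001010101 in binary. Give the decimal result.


100110100011100111100111100101 + 1111000110001011100001010101 = 110101101001110011001000111010 = 900149818

900149818


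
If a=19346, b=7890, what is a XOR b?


19346 ^ 7890 = 21824

21824


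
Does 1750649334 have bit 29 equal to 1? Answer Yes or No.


0b1101000010110001100100111110110, bit 29 = 1. Yes

Yes


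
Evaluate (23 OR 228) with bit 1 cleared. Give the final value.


Step 1: 23 | 228 = 247
Step 2: 247 & ~(1 << 1) = 245

245


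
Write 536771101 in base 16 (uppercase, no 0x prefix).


536771101 = 1FFE7A1D hex

1FFE7A1D


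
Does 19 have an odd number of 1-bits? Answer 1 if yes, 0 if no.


0b10011 has 3 ones => parity 1

1


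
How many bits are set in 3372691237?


0b11001001000001110010111100100101 has 15 set bits

15


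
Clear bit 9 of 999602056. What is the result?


999602056 & ~(1 << 9) = 999601544

999601544


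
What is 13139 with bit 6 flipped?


13139 ^ (1 << 6) = 13139 ^ 64 = 13075

13075


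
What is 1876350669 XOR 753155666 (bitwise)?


0b1101111110101101101011011001101 ^ 0b101100111001000011111001010010 = 0b1000011001100101110100010011111 = 1127409823

1127409823


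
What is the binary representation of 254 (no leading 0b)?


254 = 11111110 in binary

11111110


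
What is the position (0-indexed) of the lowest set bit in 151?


0b10010111. Lowest set bit at position 0

0


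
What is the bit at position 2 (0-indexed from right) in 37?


0b100101, position 2 = 1

1


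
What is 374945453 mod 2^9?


374945453 & 511 = 173

173


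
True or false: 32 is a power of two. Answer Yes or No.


0b100000. Only one bit set => Yes

Yes


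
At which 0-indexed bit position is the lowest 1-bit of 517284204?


0b11110110101010010000101101100. Lowest set bit at position 2

2


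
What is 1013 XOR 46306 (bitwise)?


0b1111110101 ^ 0b1011010011100010 = 0b1011011100010111 = 46871

46871


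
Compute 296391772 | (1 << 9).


296391772 | (1 << 9) = 296391772 | 512 = 296392284

296392284


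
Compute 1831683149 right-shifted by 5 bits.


0b1101101001011010100010001001101 >> 5 = 0b11011010010110101000100010 = 57240098

57240098


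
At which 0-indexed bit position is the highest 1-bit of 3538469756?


0b11010010111010001100001101111100. Highest set bit at position 31

31


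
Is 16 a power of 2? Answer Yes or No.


0b10000. Only one bit set => Yes

Yes


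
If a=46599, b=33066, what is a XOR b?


46599 ^ 33066 = 14125

14125


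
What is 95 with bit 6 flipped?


95 ^ (1 << 6) = 95 ^ 64 = 31

31


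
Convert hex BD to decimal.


BD hex = 189 decimal

189


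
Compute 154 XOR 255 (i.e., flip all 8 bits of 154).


154 ^ 255 = 101

101


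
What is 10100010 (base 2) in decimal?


10100010 in decimal = 162

162


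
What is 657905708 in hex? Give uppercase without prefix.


657905708 = 2736D82C hex

2736D82C


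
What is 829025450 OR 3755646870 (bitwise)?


0b110001011010011110110010101010 | 0b11011111110110101001111110010110 = 0b11111111111110111111111110111110 = 4294705086

4294705086


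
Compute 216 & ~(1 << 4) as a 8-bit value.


216 & ~(1 << 4) = 200

200


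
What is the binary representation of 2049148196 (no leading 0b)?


2049148196 = 1111010001000111000010100100100 in binary

1111010001000111000010100100100


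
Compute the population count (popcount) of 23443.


0b101101110010011 has 9 set bits

9


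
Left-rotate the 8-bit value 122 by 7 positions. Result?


Rotate 0b1111010 left by 7 (8-bit) = 0b111101 = 61

61


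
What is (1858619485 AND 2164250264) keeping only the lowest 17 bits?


Step 1: 1858619485 & 2164250264 = 13123608
Step 2: 13123608 & 131071 = 16408

16408


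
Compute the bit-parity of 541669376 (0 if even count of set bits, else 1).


0b100000010010010011100000000000 has 7 ones => parity 1

1


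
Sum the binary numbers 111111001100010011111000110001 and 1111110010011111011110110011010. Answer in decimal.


111111001100010011111000110001 + 1111110010011111011110110011010 = 10111101100000001111101111001011 = 3179346891

3179346891


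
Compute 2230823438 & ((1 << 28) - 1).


2230823438 & 268435455 = 83339790

83339790


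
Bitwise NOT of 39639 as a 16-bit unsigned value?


~0b1001101011010111 = 0b110010100101000 = 25896 (16-bit unsigned)

25896


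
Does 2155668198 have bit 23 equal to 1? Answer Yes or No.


0b10000000011111001110001011100110, bit 23 = 0. No

No


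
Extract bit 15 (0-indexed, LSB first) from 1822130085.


0b1101100100110110111111110100101, position 15 = 0

0


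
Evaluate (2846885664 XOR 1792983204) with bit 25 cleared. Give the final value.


Step 1: 2846885664 ^ 1792983204 = 3278817156
Step 2: 3278817156 & ~(1 << 25) = 3245262724

3245262724


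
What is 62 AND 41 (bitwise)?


0b111110 & 0b101001 = 0b101000 = 40

40


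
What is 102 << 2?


0b1100110 << 2 = 0b110011000 = 408

408


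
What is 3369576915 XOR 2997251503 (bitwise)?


0b11001000110101111010100111010011 ^ 0b10110010101001100110110110101111 = 0b1111010011100011100010001111100 = 2054276220

2054276220


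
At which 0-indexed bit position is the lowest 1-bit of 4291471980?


0b11111111110010101010101001101100. Lowest set bit at position 2

2


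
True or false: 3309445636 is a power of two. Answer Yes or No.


0b11000101010000100010001000000100. Multiple bits set => No

No


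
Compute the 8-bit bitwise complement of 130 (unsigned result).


~0b10000010 = 0b1111101 = 125 (8-bit unsigned)

125


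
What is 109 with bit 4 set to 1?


109 | (1 << 4) = 109 | 16 = 125

125


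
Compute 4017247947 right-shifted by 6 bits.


0b11101111011100100101011011001011 >> 6 = 0b11101111011100100101011011 = 62769499

62769499


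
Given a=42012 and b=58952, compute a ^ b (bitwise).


42012 ^ 58952 = 16980

16980


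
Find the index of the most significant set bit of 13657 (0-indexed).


0b11010101011001. Highest set bit at position 13

13


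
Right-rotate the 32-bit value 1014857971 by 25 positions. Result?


Rotate 0b111100011111011000000011110011 right by 25 (32-bit) = 0b111110110000000111100110011110 = 1052801438

1052801438


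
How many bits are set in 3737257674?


0b11011110110000100000011011001010 has 15 set bits

15


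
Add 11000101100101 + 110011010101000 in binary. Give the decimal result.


11000101100101 + 110011010101000 = 1001100000001101 = 38925

38925


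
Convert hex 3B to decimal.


3B hex = 59 decimal

59


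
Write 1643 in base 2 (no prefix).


1643 = 11001101011 in binary

11001101011


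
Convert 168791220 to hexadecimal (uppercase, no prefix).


168791220 = A0F8CB4 hex

A0F8CB4


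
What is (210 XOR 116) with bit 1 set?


Step 1: 210 ^ 116 = 166
Step 2: 166 | (1 << 1) = 166 | 2 = 166

166


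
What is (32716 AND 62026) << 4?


Step 1: 32716 & 62026 = 29256
Step 2: 29256 << 4 = 468096

468096


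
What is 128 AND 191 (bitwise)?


0b10000000 & 0b10111111 = 0b10000000 = 128

128


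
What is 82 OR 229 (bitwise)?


0b1010010 | 0b11100101 = 0b11110111 = 247

247


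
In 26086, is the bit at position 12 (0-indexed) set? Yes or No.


0b110010111100110, bit 12 = 0. No

No


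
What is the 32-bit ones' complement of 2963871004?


2963871004 ^ 4294967295 = 1331096291

1331096291


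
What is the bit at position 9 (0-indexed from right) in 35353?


0b1000101000011001, position 9 = 1

1


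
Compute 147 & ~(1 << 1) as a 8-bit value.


147 & ~(1 << 1) = 145

145


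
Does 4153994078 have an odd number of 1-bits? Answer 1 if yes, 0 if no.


0b11110111100110001110101101011110 has 21 ones => parity 1

1


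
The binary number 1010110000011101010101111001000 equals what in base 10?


1010110000011101010101111001000 in decimal = 1443802056

1443802056


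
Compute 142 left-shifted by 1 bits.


0b10001110 << 1 = 0b100011100 = 284

284


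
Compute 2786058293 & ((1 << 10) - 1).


2786058293 & 1023 = 53

53


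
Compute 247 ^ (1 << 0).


247 ^ (1 << 0) = 247 ^ 1 = 246

246


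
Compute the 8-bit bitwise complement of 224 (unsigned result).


~0b11100000 = 0b11111 = 31 (8-bit unsigned)

31


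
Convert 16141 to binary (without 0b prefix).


16141 = 11111100001101 in binary

11111100001101


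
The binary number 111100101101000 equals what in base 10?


111100101101000 in decimal = 31080

31080


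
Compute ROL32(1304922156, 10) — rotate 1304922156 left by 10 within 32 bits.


Rotate 0b1001101110001111000100000101100 left by 10 (32-bit) = 0b11110001000001011000100110111 = 505458999

505458999


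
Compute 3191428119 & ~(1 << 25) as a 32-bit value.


3191428119 & ~(1 << 25) = 3157873687

3157873687


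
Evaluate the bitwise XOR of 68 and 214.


0b1000100 ^ 0b11010110 = 0b10010010 = 146

146


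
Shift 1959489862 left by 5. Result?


0b1110100110010110111000101000110 << 5 = 0b111010011001011011100010100011000000 = 62703675584

62703675584


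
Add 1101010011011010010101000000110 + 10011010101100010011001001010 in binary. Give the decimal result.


1101010011011010010101000000110 + 10011010101100010011001001010 = 1111101110000110101000001010000 = 2109952080

2109952080


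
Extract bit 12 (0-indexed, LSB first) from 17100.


0b100001011001100, position 12 = 0

0


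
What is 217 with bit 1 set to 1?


217 | (1 << 1) = 217 | 2 = 219

219


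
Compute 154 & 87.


0b10011010 & 0b1010111 = 0b10010 = 18

18


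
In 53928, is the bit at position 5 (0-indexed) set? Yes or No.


0b1101001010101000, bit 5 = 1. Yes

Yes


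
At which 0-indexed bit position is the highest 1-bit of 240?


0b11110000. Highest set bit at position 7

7


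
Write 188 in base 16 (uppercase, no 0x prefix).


188 = BC hex

BC


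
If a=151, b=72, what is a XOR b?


151 ^ 72 = 223

223


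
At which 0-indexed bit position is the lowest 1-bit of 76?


0b1001100. Lowest set bit at position 2

2


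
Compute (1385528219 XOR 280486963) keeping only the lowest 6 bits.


Step 1: 1385528219 ^ 280486963 = 1109565352
Step 2: 1109565352 & 63 = 40

40


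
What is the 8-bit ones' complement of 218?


218 ^ 255 = 37

37


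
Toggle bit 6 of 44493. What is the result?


44493 ^ (1 << 6) = 44493 ^ 64 = 44429

44429


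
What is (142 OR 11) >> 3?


Step 1: 142 | 11 = 143
Step 2: 143 >> 3 = 17

17


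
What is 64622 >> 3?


0b1111110001101110 >> 3 = 0b1111110001101 = 8077

8077


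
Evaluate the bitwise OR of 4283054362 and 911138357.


0b11111111010010100011100100011010 | 0b110110010011101101111000110101 = 0b11111111010011101111111100111111 = 4283367231

4283367231


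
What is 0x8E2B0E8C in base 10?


8E2B0E8C hex = 2385186444 decimal

2385186444


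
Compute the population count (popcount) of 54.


0b110110 has 4 set bits

4


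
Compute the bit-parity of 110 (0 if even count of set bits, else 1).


0b1101110 has 5 ones => parity 1

1


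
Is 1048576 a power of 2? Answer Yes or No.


0b100000000000000000000. Only one bit set => Yes

Yes


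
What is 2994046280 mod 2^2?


2994046280 & 3 = 0

0


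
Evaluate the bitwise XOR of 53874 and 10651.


0b1101001001110010 ^ 0b10100110011011 = 0b1111101111101001 = 64489

64489


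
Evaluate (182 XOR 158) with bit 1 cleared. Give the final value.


Step 1: 182 ^ 158 = 40
Step 2: 40 & ~(1 << 1) = 40

40


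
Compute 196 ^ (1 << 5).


196 ^ (1 << 5) = 196 ^ 32 = 228

228


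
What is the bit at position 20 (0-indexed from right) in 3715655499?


0b11011101011110000110011101001011, position 20 = 1

1


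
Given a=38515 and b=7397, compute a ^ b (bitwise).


38515 ^ 7397 = 35478

35478


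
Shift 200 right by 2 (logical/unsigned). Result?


0b11001000 >> 2 = 0b110010 = 50

50


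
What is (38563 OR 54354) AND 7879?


Step 1: 38563 | 54354 = 55027
Step 2: 55027 & 7879 = 5827

5827


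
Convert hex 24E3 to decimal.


24E3 hex = 9443 decimal

9443


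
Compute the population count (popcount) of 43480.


0b1010100111011000 has 8 set bits

8


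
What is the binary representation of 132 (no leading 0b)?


132 = 10000100 in binary

10000100


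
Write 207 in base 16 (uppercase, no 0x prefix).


207 = CF hex

CF


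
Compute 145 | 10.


0b10010001 | 0b1010 = 0b10011011 = 155

155


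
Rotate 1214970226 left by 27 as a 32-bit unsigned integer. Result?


Rotate 0b1001000011010101111100101110010 left by 27 (32-bit) = 0b10010010010000110101011111001011 = 2453886923

2453886923


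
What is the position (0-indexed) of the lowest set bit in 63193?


0b1111011011011001. Lowest set bit at position 0

0


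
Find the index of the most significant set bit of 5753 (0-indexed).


0b1011001111001. Highest set bit at position 12

12


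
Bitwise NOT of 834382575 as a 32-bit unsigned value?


~0b110001101110111010101011101111 = 0b11001110010001000101010100010000 = 3460584720 (32-bit unsigned)

3460584720


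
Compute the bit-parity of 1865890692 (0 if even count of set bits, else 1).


0b1101111001101110011101110000100 has 18 ones => parity 0

0


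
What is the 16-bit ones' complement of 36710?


36710 ^ 65535 = 28825

28825


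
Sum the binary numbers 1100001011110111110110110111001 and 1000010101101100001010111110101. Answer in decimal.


1100001011110111110110110111001 + 1000010101101100001010111110101 = 10100100001100100000001110101110 = 2754741166

2754741166


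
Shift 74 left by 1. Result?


0b1001010 << 1 = 0b10010100 = 148

148


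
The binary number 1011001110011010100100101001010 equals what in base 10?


1011001110011010100100101001010 in decimal = 1506625866

1506625866


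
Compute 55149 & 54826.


0b1101011101101101 & 0b1101011000101010 = 0b1101011000101000 = 54824

54824


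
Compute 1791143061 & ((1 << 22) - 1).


1791143061 & 4194303 = 175253

175253


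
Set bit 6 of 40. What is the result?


40 | (1 << 6) = 40 | 64 = 104

104


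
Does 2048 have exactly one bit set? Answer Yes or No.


0b100000000000. Only one bit set => Yes

Yes


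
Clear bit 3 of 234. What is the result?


234 & ~(1 << 3) = 226

226


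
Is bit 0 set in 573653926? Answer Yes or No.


0b100010001100010100001110100110, bit 0 = 0. No

No


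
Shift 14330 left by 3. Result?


0b11011111111010 << 3 = 0b11011111111010000 = 114640

114640


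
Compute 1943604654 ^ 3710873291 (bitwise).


0b1110011110110010000110110101110 ^ 0b11011101001011110110111011001011 = 0b10101110111101100110001101100101 = 2935382885

2935382885


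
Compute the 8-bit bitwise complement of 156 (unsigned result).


~0b10011100 = 0b1100011 = 99 (8-bit unsigned)

99


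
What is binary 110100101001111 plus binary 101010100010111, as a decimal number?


110100101001111 + 101010100010111 = 1011111001100110 = 48742

48742


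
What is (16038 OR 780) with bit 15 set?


Step 1: 16038 | 780 = 16302
Step 2: 16302 | (1 << 15) = 16302 | 32768 = 49070

49070


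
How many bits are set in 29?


0b11101 has 4 set bits

4


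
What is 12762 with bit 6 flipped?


12762 ^ (1 << 6) = 12762 ^ 64 = 12698

12698


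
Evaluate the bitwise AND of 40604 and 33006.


0b1001111010011100 & 0b1000000011101110 = 0b1000000010001100 = 32908

32908


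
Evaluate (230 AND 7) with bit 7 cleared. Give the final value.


Step 1: 230 & 7 = 6
Step 2: 6 & ~(1 << 7) = 6

6


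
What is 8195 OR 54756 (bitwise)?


0b10000000000011 | 0b1101010111100100 = 0b1111010111100111 = 62951

62951


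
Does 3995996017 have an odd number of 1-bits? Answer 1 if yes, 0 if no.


0b11101110001011100000111101110001 has 18 ones => parity 0

0


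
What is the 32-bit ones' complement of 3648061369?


3648061369 ^ 4294967295 = 646905926

646905926


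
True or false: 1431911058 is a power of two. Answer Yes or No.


0b1010101010110010011101010010010. Multiple bits set => No

No


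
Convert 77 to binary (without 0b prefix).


77 = 1001101 in binary

1001101


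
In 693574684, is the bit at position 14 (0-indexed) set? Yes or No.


0b101001010101110001110000011100, bit 14 = 0. No

No


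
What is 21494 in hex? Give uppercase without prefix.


21494 = 53F6 hex

53F6


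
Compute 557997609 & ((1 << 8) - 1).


557997609 & 255 = 41

41


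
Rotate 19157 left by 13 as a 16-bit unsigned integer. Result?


Rotate 0b100101011010101 left by 13 (16-bit) = 0b1010100101011010 = 43354

43354


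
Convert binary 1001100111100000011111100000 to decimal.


1001100111100000011111100000 in decimal = 161351648

161351648


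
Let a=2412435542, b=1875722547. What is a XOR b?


2412435542 ^ 1875722547 = 3758594405

3758594405


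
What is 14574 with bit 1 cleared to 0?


14574 & ~(1 << 1) = 14572

14572


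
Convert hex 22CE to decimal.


22CE hex = 8910 decimal

8910


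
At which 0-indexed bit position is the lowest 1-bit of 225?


0b11100001. Lowest set bit at position 0

0


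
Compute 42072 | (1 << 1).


42072 | (1 << 1) = 42072 | 2 = 42074

42074


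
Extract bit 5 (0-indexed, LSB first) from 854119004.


0b110010111010001101001001011100, position 5 = 0

0


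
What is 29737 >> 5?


0b111010000101001 >> 5 = 0b1110100001 = 929

929


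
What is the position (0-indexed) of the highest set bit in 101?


0b1100101. Highest set bit at position 6

6


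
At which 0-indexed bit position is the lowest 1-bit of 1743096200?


0b1100111111001011000100110001000. Lowest set bit at position 3

3


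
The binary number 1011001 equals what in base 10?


1011001 in decimal = 89

89


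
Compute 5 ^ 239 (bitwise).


0b101 ^ 0b11101111 = 0b11101010 = 234

234


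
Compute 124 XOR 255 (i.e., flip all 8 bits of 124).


124 ^ 255 = 131

131


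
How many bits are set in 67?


0b1000011 has 3 set bits

3


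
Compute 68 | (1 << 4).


68 | (1 << 4) = 68 | 16 = 84

84


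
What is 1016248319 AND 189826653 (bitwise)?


0b111100100100101011011111111111 & 0b1011010100001000011001011101 = 0b1000000100001000011001011101 = 135300701

135300701


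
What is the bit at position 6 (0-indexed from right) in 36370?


0b1000111000010010, position 6 = 0

0


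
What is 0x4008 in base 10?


4008 hex = 16392 decimal

16392


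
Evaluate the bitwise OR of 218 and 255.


0b11011010 | 0b11111111 = 0b11111111 = 255

255


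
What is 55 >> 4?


0b110111 >> 4 = 0b11 = 3

3


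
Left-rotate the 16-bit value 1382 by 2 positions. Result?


Rotate 0b10101100110 left by 2 (16-bit) = 0b1010110011000 = 5528

5528


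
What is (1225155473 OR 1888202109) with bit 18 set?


Step 1: 1225155473 | 1888202109 = 2039476221
Step 2: 2039476221 | (1 << 18) = 2039476221 | 262144 = 2039476221

2039476221


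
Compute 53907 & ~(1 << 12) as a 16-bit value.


53907 & ~(1 << 12) = 49811

49811


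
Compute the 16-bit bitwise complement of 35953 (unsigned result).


~0b1000110001110001 = 0b111001110001110 = 29582 (16-bit unsigned)

29582


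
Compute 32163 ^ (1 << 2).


32163 ^ (1 << 2) = 32163 ^ 4 = 32167

32167


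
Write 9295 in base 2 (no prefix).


9295 = 10010001001111 in binary

10010001001111


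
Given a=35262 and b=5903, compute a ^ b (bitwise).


35262 ^ 5903 = 40625

40625


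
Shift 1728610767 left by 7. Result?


0b1100111000010001000000111001111 << 7 = 0b11001110000100010000001110011110000000 = 221262178176

221262178176


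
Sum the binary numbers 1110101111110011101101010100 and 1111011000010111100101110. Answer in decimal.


1110101111110011101101010100 + 1111011000010111100101110 = 10000101010110110101010000010 = 279669378

279669378


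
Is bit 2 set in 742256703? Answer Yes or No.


0b101100001111011111000000111111, bit 2 = 1. Yes

Yes


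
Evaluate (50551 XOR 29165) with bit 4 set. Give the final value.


Step 1: 50551 ^ 29165 = 46234
Step 2: 46234 | (1 << 4) = 46234 | 16 = 46234

46234


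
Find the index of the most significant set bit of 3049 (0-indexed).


0b101111101001. Highest set bit at position 11

11


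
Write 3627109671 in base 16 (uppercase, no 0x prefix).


3627109671 = D8314D27 hex

D8314D27


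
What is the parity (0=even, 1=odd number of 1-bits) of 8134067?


0b11111000001110110110011 has 14 ones => parity 0

0


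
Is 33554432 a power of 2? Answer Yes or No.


0b10000000000000000000000000. Only one bit set => Yes

Yes


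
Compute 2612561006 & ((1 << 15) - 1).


2612561006 & 32767 = 1134

1134


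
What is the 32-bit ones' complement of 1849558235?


1849558235 ^ 4294967295 = 2445409060

2445409060


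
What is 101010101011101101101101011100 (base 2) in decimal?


101010101011101101101101011100 in decimal = 716102492

716102492


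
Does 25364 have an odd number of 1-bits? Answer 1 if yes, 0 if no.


0b110001100010100 has 6 ones => parity 0

0


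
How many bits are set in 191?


0b10111111 has 7 set bits

7


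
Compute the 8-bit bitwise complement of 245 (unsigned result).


~0b11110101 = 0b1010 = 10 (8-bit unsigned)

10


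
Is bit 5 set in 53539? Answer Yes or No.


0b1101000100100011, bit 5 = 1. Yes

Yes


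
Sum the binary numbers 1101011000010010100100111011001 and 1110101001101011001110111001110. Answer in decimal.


1101011000010010100100111011001 + 1110101001101011001110111001110 = 11100000001111101110011110100111 = 3762218919

3762218919


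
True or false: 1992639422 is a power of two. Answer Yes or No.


0b1110110110001010100001110111110. Multiple bits set => No

No


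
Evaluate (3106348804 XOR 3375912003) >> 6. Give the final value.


Step 1: 3106348804 ^ 3375912003 = 1881099079
Step 2: 1881099079 >> 6 = 29392173

29392173


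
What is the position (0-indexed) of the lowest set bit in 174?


0b10101110. Lowest set bit at position 1

1


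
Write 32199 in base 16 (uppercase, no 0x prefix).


32199 = 7DC7 hex

7DC7


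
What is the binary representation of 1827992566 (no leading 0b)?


1827992566 = 1101100111101001111001111110110 in binary

1101100111101001111001111110110


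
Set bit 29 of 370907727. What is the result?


370907727 | (1 << 29) = 370907727 | 536870912 = 907778639

907778639


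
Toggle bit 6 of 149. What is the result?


149 ^ (1 << 6) = 149 ^ 64 = 213

213


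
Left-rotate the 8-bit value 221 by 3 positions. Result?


Rotate 0b11011101 left by 3 (8-bit) = 0b11101110 = 238

238


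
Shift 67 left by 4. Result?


0b1000011 << 4 = 0b10000110000 = 1072

1072


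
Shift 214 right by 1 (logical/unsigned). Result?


0b11010110 >> 1 = 0b1101011 = 107

107
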